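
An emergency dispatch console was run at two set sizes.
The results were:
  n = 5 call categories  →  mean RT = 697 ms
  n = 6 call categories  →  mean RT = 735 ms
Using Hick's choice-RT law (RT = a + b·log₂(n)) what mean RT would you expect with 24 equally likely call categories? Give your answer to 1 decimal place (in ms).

1023.9 ms

Fit slope and intercept:
  b = (735 − 697) / (log₂ 6 − log₂ 5) = 38 / (2.5850 − 2.3219) = 144.468 ms/bit
  a = 697 − 144.468 × 2.3219 = 361.556 ms
Then RT(24) = 361.556 + 144.468 × log₂ 24 = 361.556 + 144.468 × 4.5850 ≈ 1023.936 ms.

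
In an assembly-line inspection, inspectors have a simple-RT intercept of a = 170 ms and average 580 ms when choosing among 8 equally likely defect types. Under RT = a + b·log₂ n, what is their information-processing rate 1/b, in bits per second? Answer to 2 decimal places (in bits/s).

7.32 bits/s

Choice component = 580 − 170 = 410 ms over log₂(8) = 3 bits.
b = 410 / 3 = 136.667 ms/bit, so 1/b = 7.317 bits/s.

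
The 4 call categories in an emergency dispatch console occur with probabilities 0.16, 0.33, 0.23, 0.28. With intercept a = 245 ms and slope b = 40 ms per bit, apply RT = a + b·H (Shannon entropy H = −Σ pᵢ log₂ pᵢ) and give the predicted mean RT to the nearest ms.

323 ms

H = 0.16·log₂(1/0.16) + 0.33·log₂(1/0.33) + 0.23·log₂(1/0.23) + 0.28·log₂(1/0.28) = 1.9527 bits.
RT = 245 + 40 × 1.9527 = 323.11 ms.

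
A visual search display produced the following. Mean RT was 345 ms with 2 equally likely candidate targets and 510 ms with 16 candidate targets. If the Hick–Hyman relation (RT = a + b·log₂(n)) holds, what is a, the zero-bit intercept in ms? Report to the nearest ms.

Slope: b = (510 − 345) / (log₂ 16 − log₂ 2) = 165/3.0000 = 55 ms/bit.
a = RT₁ − b·log₂ n₁ = 345 − 55 × 1 = 290.000 ms.

290 ms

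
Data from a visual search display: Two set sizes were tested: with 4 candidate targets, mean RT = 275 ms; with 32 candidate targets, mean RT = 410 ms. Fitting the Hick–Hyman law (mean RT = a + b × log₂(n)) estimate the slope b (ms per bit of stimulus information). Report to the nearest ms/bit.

The slope on a log₂ axis is (410 − 275) / (5 − 2) = 45 ms/bit.

45 ms/bit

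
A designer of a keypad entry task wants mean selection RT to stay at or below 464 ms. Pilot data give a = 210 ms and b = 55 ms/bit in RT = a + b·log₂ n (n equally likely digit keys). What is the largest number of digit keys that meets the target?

24

Information budget: (464 − 210)/55 = 4.6182 bits, so n ≤ 2^4.6182 = 24.559 → at most 24.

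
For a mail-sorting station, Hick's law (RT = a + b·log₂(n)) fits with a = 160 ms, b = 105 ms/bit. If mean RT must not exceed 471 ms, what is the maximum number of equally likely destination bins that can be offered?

105·log₂ n ≤ 471 − 160 = 311, giving log₂ n ≤ 2.9619 and n ≤ 7.792. The largest whole number is 7.

7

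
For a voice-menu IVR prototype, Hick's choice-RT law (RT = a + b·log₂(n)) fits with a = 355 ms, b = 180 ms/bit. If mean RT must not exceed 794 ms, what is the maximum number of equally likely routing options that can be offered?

5

Information budget: (794 − 355)/180 = 2.4389 bits, so n ≤ 2^2.4389 = 5.422 → at most 5.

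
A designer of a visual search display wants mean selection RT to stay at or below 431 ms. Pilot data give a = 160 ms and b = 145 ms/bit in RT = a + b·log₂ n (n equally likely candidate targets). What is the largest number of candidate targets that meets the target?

3

145·log₂ n ≤ 431 − 160 = 271, giving log₂ n ≤ 1.8690 and n ≤ 3.653. The largest whole number is 3.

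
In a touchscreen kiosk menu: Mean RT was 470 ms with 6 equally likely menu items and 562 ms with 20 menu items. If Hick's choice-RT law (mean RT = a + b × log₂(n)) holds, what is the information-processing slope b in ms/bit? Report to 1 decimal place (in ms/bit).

b = (RT₂ − RT₁)/(log₂ n₂ − log₂ n₁) = (562 − 470)/(4.3219 − 2.5850) = 52.966 ms/bit.

53.0 ms/bit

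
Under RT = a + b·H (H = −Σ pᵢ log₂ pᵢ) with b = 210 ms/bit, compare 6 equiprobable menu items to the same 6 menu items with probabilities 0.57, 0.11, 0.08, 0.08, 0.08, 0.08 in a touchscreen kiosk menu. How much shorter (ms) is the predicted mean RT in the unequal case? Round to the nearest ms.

127 ms

Equiprobable entropy H₀ = log₂ 6 = 2.5850 bits.
Skewed entropy H = −Σ pᵢ log₂ pᵢ = 1.9786 bits.
ΔRT = b·(H₀ − H) = 210 × 0.6064 = 127.34 ms.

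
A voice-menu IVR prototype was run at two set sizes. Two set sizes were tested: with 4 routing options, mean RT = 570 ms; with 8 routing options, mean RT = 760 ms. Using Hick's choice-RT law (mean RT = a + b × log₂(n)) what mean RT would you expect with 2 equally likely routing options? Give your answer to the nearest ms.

Solve the two-equation system in a and b:
  b = (760 − 570) / (log₂ 8 − log₂ 4) = 190 / (3 − 2) = 190 ms/bit
  a = 570 − 190 × 2 = 190 ms
Then RT(2) = 190 + 190 × log₂ 2 = 190 + 190 × 1 ≈ 380.000 ms.

380 ms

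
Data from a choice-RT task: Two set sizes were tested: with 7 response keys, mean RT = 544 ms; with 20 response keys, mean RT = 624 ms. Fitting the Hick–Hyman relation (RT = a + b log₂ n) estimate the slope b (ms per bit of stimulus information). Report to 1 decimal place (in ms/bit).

The slope on a log₂ axis is (624 − 544) / (4.3219 − 2.8074) = 52.820 ms/bit.

52.8 ms/bit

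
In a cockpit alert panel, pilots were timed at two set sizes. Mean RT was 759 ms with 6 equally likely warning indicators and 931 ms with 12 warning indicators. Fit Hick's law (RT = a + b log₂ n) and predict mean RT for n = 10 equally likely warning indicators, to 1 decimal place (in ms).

885.8 ms

Fit slope and intercept:
  b = (931 − 759) / (log₂ 12 − log₂ 6) = 172 / (3.5850 − 2.5850) = 172.000 ms/bit
  a = 759 − 172.000 × 2.5850 = 314.386 ms
Then RT(10) = 314.386 + 172.000 × log₂ 10 = 314.386 + 172.000 × 3.3219 ≈ 885.758 ms.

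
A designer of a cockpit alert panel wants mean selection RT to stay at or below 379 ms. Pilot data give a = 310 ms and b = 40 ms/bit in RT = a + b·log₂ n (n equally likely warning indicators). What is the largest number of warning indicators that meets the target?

3

Information budget: (379 − 310)/40 = 1.7250 bits, so n ≤ 2^1.7250 = 3.306 → at most 3.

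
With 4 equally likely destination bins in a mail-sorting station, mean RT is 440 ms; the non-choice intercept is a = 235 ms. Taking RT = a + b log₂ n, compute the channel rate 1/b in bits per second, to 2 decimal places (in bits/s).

9.76 bits/s

Choice component = 440 − 235 = 205 ms over log₂(4) = 2 bits.
b = 205 / 2 = 102.500 ms/bit, so 1/b = 9.756 bits/s.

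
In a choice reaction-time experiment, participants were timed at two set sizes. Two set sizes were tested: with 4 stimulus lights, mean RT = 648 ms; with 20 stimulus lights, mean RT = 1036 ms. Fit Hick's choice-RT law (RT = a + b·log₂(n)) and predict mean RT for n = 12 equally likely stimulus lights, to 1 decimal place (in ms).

RT is linear in log₂ n, so two points fix the line:
  b = (1036 − 648) / (log₂ 20 − log₂ 4) = 388 / (4.3219 − 2) = 167.103 ms/bit
  a = 648 − 167.103 × 2 = 313.795 ms
Then RT(12) = 313.795 + 167.103 × log₂ 12 = 313.795 + 167.103 × 3.5850 ≈ 912.851 ms.

912.9 ms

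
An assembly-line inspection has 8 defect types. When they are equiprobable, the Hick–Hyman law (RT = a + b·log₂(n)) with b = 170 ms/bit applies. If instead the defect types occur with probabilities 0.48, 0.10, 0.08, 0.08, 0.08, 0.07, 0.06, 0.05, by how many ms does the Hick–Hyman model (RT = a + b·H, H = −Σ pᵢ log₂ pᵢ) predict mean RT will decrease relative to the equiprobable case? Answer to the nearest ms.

95 ms

The RT saving is b·ΔH. Equiprobable H₀ = log₂(8) = 3.0000 bits; with the given probabilities H = 2.4432 bits.
b·(H₀ − H) = 170 × (3.0000 − 2.4432) = 94.66 ms.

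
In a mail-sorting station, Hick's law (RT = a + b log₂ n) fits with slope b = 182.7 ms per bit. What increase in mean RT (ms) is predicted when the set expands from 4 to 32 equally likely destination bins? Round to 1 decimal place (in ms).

548.1 ms

ΔRT = (a + b log₂ n₂) − (a + b log₂ n₁) = b·(log₂ n₂ − log₂ n₁).
log₂(32) − log₂(4) = log₂(32/4) = log₂(8) = 3.
ΔRT = 182.7 × 3.0000 = 548.100 ms.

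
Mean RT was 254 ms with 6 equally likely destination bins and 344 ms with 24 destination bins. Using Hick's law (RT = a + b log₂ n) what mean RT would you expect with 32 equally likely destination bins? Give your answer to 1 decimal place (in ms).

362.7 ms

Fit slope and intercept:
  b = (344 − 254) / (log₂ 24 − log₂ 6) = 90 / (4.5850 − 2.5850) = 45.000 ms/bit
  a = 254 − 45.000 × 2.5850 = 137.677 ms
Then RT(32) = 137.677 + 45.000 × log₂ 32 = 137.677 + 45.000 × 5 ≈ 362.677 ms.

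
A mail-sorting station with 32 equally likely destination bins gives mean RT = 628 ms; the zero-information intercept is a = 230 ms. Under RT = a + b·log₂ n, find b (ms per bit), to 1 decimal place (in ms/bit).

b = (628 − 230) / log₂(32) = 398 / 5 = 79.600 ms/bit.

79.6 ms/bit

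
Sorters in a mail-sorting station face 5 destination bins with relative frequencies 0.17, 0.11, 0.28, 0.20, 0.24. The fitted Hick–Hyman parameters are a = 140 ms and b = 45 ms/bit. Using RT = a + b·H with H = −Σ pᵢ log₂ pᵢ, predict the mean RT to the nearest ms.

Entropy contributions −pᵢ log₂ pᵢ: 0.4346, 0.3503, 0.5142, 0.4644, 0.4941; sum H = 2.2576 bits.
RT = a + bH = 140 + 45·2.2576 = 241.59 ms.

242 ms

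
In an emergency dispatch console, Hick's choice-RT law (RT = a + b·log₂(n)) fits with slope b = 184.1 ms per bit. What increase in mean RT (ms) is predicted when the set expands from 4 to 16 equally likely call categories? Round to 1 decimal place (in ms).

The intercept a cancels: ΔRT = b·(log₂ n₂ − log₂ n₁) = b·log₂(n₂/n₁).
log₂(16) − log₂(4) = log₂(16/4) = log₂(4) = 2.
ΔRT = 184.1 × 2.0000 = 368.200 ms.

368.2 ms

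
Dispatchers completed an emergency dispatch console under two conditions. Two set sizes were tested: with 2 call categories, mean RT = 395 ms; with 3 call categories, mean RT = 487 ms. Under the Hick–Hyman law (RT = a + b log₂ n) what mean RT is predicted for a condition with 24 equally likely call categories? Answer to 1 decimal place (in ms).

With log₂ n on the abscissa the relation is linear; from the two conditions:
  b = (487 − 395) / (log₂ 3 − log₂ 2) = 92 / (1.5850 − 1) = 157.275 ms/bit
  a = 395 − 157.275 × 1 = 237.725 ms
Then RT(24) = 237.725 + 157.275 × log₂ 24 = 237.725 + 157.275 × 4.5850 ≈ 958.825 ms.

958.8 ms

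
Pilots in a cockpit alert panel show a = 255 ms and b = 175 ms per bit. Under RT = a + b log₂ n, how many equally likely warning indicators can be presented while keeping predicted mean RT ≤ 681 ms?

175·log₂ n ≤ 681 − 255 = 426, giving log₂ n ≤ 2.4343 and n ≤ 5.405. The largest whole number is 5.

5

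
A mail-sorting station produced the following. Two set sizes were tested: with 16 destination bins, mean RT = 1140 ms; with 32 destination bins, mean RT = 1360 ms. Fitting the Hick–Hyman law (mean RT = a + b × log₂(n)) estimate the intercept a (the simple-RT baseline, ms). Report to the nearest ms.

Slope: b = (1360 − 1140) / (log₂ 32 − log₂ 16) = 220/1.0000 = 220 ms/bit.
Intercept: a = 1140 − 220·log₂(16) = 260.000 ms.

260 ms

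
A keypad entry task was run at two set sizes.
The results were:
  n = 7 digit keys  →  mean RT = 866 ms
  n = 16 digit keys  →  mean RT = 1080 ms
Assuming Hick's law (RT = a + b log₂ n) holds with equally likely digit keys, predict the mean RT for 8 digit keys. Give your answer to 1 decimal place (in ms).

Fit slope and intercept:
  b = (1080 − 866) / (log₂ 16 − log₂ 7) = 214 / (4 − 2.8074) = 179.433 ms/bit
  a = 866 − 179.433 × 2.8074 = 362.268 ms
Then RT(8) = 362.268 + 179.433 × log₂ 8 = 362.268 + 179.433 × 3 ≈ 900.567 ms.

900.6 ms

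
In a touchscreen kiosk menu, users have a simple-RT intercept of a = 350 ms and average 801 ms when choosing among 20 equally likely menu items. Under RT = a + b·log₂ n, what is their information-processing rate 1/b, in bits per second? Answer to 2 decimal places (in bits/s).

b = (801 − 350)/log₂ 20 = 451/4.3219 = 104.352 ms per bit = 0.10435 s/bit; the reciprocal is 9.583 bits/s.

9.58 bits/s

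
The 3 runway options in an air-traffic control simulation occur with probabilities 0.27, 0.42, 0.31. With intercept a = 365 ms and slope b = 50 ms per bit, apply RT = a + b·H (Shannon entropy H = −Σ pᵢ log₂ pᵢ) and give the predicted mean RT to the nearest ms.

Entropy contributions −pᵢ log₂ pᵢ: 0.5100, 0.5256, 0.5238; sum H = 1.5595 bits.
RT = a + bH = 365 + 50·1.5595 = 442.97 ms.

443 ms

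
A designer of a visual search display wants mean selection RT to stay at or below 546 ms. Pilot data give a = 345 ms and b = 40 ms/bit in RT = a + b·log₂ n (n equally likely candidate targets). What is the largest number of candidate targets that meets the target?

40·log₂ n ≤ 546 − 345 = 201, giving log₂ n ≤ 5.0250 and n ≤ 32.559. The largest whole number is 32.

32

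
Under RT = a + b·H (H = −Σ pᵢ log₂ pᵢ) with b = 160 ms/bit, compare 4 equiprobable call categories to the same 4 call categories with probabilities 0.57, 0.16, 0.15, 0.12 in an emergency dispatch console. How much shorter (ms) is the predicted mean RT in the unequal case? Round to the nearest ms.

The RT saving is b·ΔH. Equiprobable H₀ = log₂(4) = 2.0000 bits; with the given probabilities H = 1.6629 bits.
b·(H₀ − H) = 160 × (2.0000 − 1.6629) = 53.94 ms.

54 ms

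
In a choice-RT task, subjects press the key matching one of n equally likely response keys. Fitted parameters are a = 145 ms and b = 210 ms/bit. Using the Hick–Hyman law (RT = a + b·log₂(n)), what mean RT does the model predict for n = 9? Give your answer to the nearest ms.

811 ms

log₂(9) = 3.1699 bits, so RT = 145 + 210 × 3.1699 ≈ 810.684 ms.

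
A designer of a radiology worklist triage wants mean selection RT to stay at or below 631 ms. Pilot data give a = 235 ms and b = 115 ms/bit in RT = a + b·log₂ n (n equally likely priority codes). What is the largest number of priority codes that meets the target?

Set 235 + 115·log₂ n ≤ 631 → log₂ n ≤ (631 − 235)/115 = 3.4435.
So n ≤ 2^3.4435 = 10.879; the largest integer n is 10.

10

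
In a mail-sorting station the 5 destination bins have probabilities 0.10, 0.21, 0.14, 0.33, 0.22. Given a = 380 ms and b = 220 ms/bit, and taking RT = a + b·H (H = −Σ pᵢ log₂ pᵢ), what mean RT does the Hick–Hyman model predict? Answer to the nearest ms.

H = 0.10·log₂(1/0.10) + 0.21·log₂(1/0.21) + 0.14·log₂(1/0.14) + 0.33·log₂(1/0.33) + 0.22·log₂(1/0.22) = 2.2105 bits.
RT = 380 + 220 × 2.2105 = 866.31 ms.

866 ms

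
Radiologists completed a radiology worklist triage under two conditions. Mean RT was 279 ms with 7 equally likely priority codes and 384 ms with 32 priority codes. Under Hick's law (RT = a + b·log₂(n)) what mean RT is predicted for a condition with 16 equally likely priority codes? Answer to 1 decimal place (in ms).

336.1 ms

Fit slope and intercept:
  b = (384 − 279) / (log₂ 32 − log₂ 7) = 105 / (5 − 2.8074) = 47.887 ms/bit
  a = 279 − 47.887 × 2.8074 = 144.563 ms
Then RT(16) = 144.563 + 47.887 × log₂ 16 = 144.563 + 47.887 × 4 ≈ 336.113 ms.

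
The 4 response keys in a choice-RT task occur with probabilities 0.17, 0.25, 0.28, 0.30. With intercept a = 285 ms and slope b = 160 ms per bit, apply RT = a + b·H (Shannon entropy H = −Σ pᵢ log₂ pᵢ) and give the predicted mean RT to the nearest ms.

600 ms

Entropy contributions −pᵢ log₂ pᵢ: 0.4346, 0.5000, 0.5142, 0.5211; sum H = 1.9699 bits.
RT = a + bH = 285 + 160·1.9699 = 600.18 ms.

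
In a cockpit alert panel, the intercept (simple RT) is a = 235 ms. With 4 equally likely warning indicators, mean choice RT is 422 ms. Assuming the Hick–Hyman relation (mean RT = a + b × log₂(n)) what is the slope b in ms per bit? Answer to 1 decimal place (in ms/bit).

b = (422 − 235) / log₂(4) = 187 / 2 = 93.500 ms/bit.

93.5 ms/bit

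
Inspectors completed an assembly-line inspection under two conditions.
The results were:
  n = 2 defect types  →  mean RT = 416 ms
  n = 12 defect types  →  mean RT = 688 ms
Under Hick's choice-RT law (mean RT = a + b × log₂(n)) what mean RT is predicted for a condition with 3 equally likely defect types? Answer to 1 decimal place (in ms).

477.6 ms

Solve the two-equation system in a and b:
  b = (688 − 416) / (log₂ 12 − log₂ 2) = 272 / (3.5850 − 1) = 105.224 ms/bit
  a = 416 − 105.224 × 1 = 310.776 ms
Then RT(3) = 310.776 + 105.224 × log₂ 3 = 310.776 + 105.224 × 1.5850 ≈ 477.552 ms.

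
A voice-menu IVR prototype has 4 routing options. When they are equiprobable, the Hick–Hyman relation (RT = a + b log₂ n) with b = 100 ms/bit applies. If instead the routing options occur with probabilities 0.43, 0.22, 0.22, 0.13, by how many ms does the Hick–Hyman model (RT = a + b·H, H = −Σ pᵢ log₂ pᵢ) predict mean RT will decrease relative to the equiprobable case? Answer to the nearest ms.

13 ms

Equiprobable entropy H₀ = log₂ 4 = 2.0000 bits.
Skewed entropy H = −Σ pᵢ log₂ pᵢ = 1.8674 bits.
ΔRT = b·(H₀ − H) = 100 × 0.1326 = 13.26 ms.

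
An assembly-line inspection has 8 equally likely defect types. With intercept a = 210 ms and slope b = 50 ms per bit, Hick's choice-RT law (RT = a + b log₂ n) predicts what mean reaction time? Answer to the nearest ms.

360 ms

log₂(8) = 3 bits, so RT = 210 + 50 × 3 ≈ 360.000 ms.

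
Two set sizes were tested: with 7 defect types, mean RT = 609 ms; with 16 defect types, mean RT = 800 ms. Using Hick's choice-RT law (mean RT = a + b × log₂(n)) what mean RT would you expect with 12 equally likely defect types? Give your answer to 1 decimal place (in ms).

733.5 ms

Fit slope and intercept:
  b = (800 − 609) / (log₂ 16 − log₂ 7) = 191 / (4 − 2.8074) = 160.148 ms/bit
  a = 609 − 160.148 × 2.8074 = 159.407 ms
Then RT(12) = 159.407 + 160.148 × log₂ 12 = 159.407 + 160.148 × 3.5850 ≈ 733.532 ms.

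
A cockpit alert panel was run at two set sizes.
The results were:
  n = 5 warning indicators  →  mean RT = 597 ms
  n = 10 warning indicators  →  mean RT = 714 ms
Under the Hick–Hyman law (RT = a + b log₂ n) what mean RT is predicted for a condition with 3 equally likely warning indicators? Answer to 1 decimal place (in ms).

510.8 ms

With log₂ n on the abscissa the relation is linear; from the two conditions:
  b = (714 − 597) / (log₂ 10 − log₂ 5) = 117 / (3.3219 − 2.3219) = 117.000 ms/bit
  a = 597 − 117.000 × 2.3219 = 325.334 ms
Then RT(3) = 325.334 + 117.000 × log₂ 3 = 325.334 + 117.000 × 1.5850 ≈ 510.775 ms.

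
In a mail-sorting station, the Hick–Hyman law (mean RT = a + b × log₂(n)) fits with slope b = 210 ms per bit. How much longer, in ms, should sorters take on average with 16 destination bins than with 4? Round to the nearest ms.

Only the slope matters, since a is common to both: ΔRT = b·log₂(n₂/n₁).
log₂(16) − log₂(4) = log₂(16/4) = log₂(4) = 2.
ΔRT = 210 × 2.0000 = 420.000 ms.

420 ms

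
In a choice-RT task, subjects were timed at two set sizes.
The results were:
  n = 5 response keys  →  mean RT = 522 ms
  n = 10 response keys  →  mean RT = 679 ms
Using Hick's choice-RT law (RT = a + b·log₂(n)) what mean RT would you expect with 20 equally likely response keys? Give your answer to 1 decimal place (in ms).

836.0 ms

RT is linear in log₂ n, so two points fix the line:
  b = (679 − 522) / (log₂ 10 − log₂ 5) = 157 / (3.3219 − 2.3219) = 157.000 ms/bit
  a = 522 − 157.000 × 2.3219 = 157.457 ms
Then RT(20) = 157.457 + 157.000 × log₂ 20 = 157.457 + 157.000 × 4.3219 ≈ 836.000 ms.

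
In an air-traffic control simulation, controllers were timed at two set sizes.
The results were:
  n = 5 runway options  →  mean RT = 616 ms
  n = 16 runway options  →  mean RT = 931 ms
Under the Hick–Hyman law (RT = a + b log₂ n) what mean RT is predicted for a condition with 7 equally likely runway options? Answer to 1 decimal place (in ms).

RT is linear in log₂ n, so two points fix the line:
  b = (931 − 616) / (log₂ 16 − log₂ 5) = 315 / (4 − 2.3219) = 187.715 ms/bit
  a = 616 − 187.715 × 2.3219 = 180.138 ms
Then RT(7) = 180.138 + 187.715 × log₂ 7 = 180.138 + 187.715 × 2.8074 ≈ 707.122 ms.

707.1 ms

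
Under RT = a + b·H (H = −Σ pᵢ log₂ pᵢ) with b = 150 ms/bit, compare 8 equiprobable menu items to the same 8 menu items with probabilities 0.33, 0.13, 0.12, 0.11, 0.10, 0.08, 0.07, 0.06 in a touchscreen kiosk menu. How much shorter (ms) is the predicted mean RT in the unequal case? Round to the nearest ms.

35 ms

The RT saving is b·ΔH. Equiprobable H₀ = log₂(8) = 3.0000 bits; with the given probabilities H = 2.7636 bits.
b·(H₀ − H) = 150 × (3.0000 − 2.7636) = 35.46 ms.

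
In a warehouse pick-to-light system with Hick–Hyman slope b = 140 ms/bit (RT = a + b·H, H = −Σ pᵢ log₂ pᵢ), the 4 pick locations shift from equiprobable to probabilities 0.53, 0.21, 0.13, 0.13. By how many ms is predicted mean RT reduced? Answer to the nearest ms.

Equiprobable entropy H₀ = log₂ 4 = 2.0000 bits.
Skewed entropy H = −Σ pᵢ log₂ pᵢ = 1.7236 bits.
ΔRT = b·(H₀ − H) = 140 × 0.2764 = 38.70 ms.

39 ms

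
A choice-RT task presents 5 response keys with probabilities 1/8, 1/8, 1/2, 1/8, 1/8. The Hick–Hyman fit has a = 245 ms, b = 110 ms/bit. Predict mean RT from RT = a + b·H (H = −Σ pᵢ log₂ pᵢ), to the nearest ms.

465 ms

Each term −pᵢ log₂ pᵢ: 0.125·3 + 0.125·3 + 0.5·1 + 0.125·3 + 0.125·3; summed, H = 2.000 bits.
Mean RT = a + bH = 245 + 110·2.000 = 465.00 ms.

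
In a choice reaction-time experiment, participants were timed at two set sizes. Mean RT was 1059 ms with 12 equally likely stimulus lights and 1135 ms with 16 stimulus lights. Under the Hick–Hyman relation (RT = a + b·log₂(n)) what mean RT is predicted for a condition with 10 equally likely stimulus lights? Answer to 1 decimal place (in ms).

Fit slope and intercept:
  b = (1135 − 1059) / (log₂ 16 − log₂ 12) = 76 / (4 − 3.5850) = 183.116 ms/bit
  a = 1059 − 183.116 × 3.5850 = 402.536 ms
Then RT(10) = 402.536 + 183.116 × log₂ 10 = 402.536 + 183.116 × 3.3219 ≈ 1010.834 ms.

1010.8 ms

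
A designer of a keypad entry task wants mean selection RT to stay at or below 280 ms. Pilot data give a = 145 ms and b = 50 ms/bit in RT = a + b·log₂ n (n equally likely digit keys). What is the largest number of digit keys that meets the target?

50·log₂ n ≤ 280 − 145 = 135, giving log₂ n ≤ 2.7000 and n ≤ 6.498. The largest whole number is 6.

6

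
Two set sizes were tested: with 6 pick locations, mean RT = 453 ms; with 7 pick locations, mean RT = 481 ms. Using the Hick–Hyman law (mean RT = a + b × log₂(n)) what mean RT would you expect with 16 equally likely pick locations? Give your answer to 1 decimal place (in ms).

Fit slope and intercept:
  b = (481 − 453) / (log₂ 7 − log₂ 6) = 28 / (2.8074 − 2.5850) = 125.904 ms/bit
  a = 453 − 125.904 × 2.5850 = 127.544 ms
Then RT(16) = 127.544 + 125.904 × log₂ 16 = 127.544 + 125.904 × 4 ≈ 631.158 ms.

631.2 ms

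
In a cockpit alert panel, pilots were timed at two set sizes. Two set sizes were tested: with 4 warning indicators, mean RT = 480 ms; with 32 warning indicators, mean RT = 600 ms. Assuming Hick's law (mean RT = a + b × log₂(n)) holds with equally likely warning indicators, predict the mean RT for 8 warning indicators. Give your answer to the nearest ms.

520 ms

Solve the two-equation system in a and b:
  b = (600 − 480) / (log₂ 32 − log₂ 4) = 120 / (5 − 2) = 40 ms/bit
  a = 480 − 40 × 2 = 400 ms
Then RT(8) = 400 + 40 × log₂ 8 = 400 + 40 × 3 ≈ 520.000 ms.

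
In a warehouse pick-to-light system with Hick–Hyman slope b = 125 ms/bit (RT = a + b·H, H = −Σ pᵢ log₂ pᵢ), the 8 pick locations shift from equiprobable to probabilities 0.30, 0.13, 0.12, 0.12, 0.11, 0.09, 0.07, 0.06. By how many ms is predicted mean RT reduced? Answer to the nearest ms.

Equiprobable entropy H₀ = log₂ 8 = 3.0000 bits.
Skewed entropy H = −Σ pᵢ log₂ pᵢ = 2.8129 bits.
ΔRT = b·(H₀ − H) = 125 × 0.1871 = 23.39 ms.

23 ms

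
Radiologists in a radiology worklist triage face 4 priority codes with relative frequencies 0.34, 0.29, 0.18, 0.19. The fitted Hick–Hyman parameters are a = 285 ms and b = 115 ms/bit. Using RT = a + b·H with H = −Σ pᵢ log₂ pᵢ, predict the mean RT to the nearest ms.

Entropy contributions −pᵢ log₂ pᵢ: 0.5292, 0.5179, 0.4453, 0.4552; sum H = 1.9476 bits.
RT = a + bH = 285 + 115·1.9476 = 508.98 ms.

509 ms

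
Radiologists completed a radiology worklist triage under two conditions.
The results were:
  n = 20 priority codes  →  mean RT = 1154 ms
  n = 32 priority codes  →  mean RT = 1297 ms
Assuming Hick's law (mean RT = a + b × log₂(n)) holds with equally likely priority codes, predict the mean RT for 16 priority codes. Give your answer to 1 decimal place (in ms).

1086.1 ms

Fit slope and intercept:
  b = (1297 − 1154) / (log₂ 32 − log₂ 20) = 143 / (5 − 4.3219) = 210.892 ms/bit
  a = 1154 − 210.892 × 4.3219 = 242.540 ms
Then RT(16) = 242.540 + 210.892 × log₂ 16 = 242.540 + 210.892 × 4 ≈ 1086.108 ms.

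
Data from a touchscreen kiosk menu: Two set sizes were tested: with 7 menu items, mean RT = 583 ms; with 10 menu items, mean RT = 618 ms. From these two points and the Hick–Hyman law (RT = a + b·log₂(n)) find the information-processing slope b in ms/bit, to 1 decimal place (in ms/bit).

b = (RT₂ − RT₁)/(log₂ n₂ − log₂ n₁) = (618 − 583)/(3.3219 − 2.8074) = 68.018 ms/bit.

68.0 ms/bit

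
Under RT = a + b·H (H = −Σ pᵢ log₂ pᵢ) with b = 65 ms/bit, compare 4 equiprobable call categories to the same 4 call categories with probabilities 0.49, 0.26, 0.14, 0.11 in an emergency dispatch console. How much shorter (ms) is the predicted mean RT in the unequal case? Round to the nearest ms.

The RT saving is b·ΔH. Equiprobable H₀ = log₂(4) = 2.0000 bits; with the given probabilities H = 1.7570 bits.
b·(H₀ − H) = 65 × (2.0000 − 1.7570) = 15.80 ms.

16 ms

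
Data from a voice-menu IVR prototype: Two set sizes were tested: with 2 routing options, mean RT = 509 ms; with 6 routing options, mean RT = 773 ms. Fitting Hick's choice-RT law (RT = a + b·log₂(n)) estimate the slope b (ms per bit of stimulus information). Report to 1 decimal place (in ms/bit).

b = (RT₂ − RT₁)/(log₂ n₂ − log₂ n₁) = (773 − 509)/(2.5850 − 1) = 166.565 ms/bit.

166.6 ms/bit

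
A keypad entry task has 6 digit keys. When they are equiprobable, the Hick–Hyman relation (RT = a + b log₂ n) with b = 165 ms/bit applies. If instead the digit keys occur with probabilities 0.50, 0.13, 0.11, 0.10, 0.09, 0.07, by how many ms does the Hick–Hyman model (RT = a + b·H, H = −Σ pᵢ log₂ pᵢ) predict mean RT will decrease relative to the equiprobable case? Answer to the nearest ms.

72 ms

The RT saving is b·ΔH. Equiprobable H₀ = log₂(6) = 2.5850 bits; with the given probabilities H = 2.1463 bits.
b·(H₀ − H) = 165 × (2.5850 − 2.1463) = 72.37 ms.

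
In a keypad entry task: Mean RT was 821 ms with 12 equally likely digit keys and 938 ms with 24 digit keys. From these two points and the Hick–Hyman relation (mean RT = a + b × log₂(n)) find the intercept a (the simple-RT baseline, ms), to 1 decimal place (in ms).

b = (RT₂ − RT₁)/(log₂ n₂ − log₂ n₁) = (938 − 821)/(4.5850 − 3.5850) = 117.000 ms/bit.
a = RT₁ − b·log₂ n₁ = 821 − 117.000 × 3.5850 = 401.559 ms.

401.6 ms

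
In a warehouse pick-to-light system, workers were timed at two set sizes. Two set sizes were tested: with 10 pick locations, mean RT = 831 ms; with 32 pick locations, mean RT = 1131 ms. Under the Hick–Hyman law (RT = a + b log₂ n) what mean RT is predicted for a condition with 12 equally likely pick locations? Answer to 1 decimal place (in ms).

With log₂ n on the abscissa the relation is linear; from the two conditions:
  b = (1131 − 831) / (log₂ 32 − log₂ 10) = 300 / (5 − 3.3219) = 178.777 ms/bit
  a = 831 − 178.777 × 3.3219 = 237.117 ms
Then RT(12) = 237.117 + 178.777 × log₂ 12 = 237.117 + 178.777 × 3.5850 ≈ 878.024 ms.

878.0 ms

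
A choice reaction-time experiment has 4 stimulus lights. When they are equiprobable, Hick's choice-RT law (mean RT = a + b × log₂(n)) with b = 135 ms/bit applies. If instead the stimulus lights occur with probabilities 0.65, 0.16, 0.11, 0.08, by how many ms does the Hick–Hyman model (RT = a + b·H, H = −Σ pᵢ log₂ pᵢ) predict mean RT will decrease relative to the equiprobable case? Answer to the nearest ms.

72 ms

The RT saving is b·ΔH. Equiprobable H₀ = log₂(4) = 2.0000 bits; with the given probabilities H = 1.4688 bits.
b·(H₀ − H) = 135 × (2.0000 − 1.4688) = 71.71 ms.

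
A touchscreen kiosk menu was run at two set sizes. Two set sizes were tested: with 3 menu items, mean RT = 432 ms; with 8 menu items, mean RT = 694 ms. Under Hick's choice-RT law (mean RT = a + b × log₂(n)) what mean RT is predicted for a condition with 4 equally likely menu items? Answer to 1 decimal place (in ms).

508.8 ms

Fit slope and intercept:
  b = (694 − 432) / (log₂ 8 − log₂ 3) = 262 / (3 − 1.5850) = 185.154 ms/bit
  a = 432 − 185.154 × 1.5850 = 138.538 ms
Then RT(4) = 138.538 + 185.154 × log₂ 4 = 138.538 + 185.154 × 2 ≈ 508.846 ms.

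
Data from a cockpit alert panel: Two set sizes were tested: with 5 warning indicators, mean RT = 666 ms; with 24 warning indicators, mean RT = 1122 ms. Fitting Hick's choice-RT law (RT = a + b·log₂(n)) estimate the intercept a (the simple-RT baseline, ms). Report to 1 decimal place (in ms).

b = (RT₂ − RT₁)/(log₂ n₂ − log₂ n₁) = (1122 − 666)/(4.5850 − 2.3219) = 201.499 ms/bit.
Intercept: a = 666 − 201.499·log₂(5) = 198.133 ms.

198.1 ms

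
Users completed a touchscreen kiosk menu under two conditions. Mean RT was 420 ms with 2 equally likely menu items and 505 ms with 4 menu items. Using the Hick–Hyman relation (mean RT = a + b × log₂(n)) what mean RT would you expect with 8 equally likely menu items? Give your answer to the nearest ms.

590 ms

RT is linear in log₂ n, so two points fix the line:
  b = (505 − 420) / (log₂ 4 − log₂ 2) = 85 / (2 − 1) = 85 ms/bit
  a = 420 − 85 × 1 = 335 ms
Then RT(8) = 335 + 85 × log₂ 8 = 335 + 85 × 3 ≈ 590.000 ms.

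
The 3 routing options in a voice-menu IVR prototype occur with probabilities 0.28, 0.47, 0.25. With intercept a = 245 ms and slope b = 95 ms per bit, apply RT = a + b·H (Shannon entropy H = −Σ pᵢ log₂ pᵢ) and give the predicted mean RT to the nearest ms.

390 ms

H = 0.28·log₂(1/0.28) + 0.47·log₂(1/0.47) + 0.25·log₂(1/0.25) = 1.5262 bits.
RT = 245 + 95 × 1.5262 = 389.99 ms.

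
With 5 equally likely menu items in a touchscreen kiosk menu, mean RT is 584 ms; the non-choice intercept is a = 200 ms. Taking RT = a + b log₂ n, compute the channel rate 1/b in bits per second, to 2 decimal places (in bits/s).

6.05 bits/s

b = (584 − 200)/log₂ 5 = 384/2.3219 = 165.380 ms per bit = 0.16538 s/bit; the reciprocal is 6.047 bits/s.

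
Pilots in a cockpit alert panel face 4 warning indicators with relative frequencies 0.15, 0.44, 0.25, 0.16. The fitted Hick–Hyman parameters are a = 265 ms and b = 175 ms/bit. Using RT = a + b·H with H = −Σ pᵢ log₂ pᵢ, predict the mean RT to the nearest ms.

Entropy contributions −pᵢ log₂ pᵢ: 0.4105, 0.5211, 0.5000, 0.4230; sum H = 1.8547 bits.
RT = a + bH = 265 + 175·1.8547 = 589.57 ms.

590 ms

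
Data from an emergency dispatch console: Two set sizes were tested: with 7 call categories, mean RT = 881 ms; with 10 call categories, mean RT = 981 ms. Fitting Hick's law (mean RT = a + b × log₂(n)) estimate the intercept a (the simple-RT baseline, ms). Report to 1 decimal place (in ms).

335.4 ms

Slope: b = (981 − 881) / (log₂ 10 − log₂ 7) = 100/0.5146 = 194.336 ms/bit.
a = RT₁ − b·log₂ n₁ = 881 − 194.336 × 2.8074 = 335.430 ms.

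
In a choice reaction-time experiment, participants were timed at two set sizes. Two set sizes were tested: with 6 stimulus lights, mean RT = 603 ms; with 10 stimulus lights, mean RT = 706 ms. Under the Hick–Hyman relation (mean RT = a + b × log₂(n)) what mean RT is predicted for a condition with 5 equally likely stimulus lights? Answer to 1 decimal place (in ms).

RT is linear in log₂ n, so two points fix the line:
  b = (706 − 603) / (log₂ 10 − log₂ 6) = 103 / (3.3219 − 2.5850) = 139.762 ms/bit
  a = 603 − 139.762 × 2.5850 = 241.720 ms
Then RT(5) = 241.720 + 139.762 × log₂ 5 = 241.720 + 139.762 × 2.3219 ≈ 566.238 ms.

566.2 ms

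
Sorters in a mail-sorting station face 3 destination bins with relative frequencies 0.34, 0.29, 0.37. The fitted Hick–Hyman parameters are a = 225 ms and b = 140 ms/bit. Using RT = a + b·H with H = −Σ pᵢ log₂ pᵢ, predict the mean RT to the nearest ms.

446 ms

H = 0.34·log₂(1/0.34) + 0.29·log₂(1/0.29) + 0.37·log₂(1/0.37) = 1.5778 bits.
RT = 225 + 140 × 1.5778 = 445.89 ms.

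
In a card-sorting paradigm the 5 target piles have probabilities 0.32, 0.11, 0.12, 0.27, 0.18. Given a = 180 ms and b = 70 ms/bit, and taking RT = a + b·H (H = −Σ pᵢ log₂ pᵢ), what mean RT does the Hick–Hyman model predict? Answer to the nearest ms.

H = 0.32·log₂(1/0.32) + 0.11·log₂(1/0.11) + 0.12·log₂(1/0.12) + 0.27·log₂(1/0.27) + 0.18·log₂(1/0.18) = 2.1987 bits.
RT = 180 + 70 × 2.1987 = 333.91 ms.

334 ms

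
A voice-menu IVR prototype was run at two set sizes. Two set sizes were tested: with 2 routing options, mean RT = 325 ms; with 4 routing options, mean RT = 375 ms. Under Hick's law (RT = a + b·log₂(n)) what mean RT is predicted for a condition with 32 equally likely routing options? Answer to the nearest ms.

525 ms

With log₂ n on the abscissa the relation is linear; from the two conditions:
  b = (375 − 325) / (log₂ 4 − log₂ 2) = 50 / (2 − 1) = 50 ms/bit
  a = 325 − 50 × 1 = 275 ms
Then RT(32) = 275 + 50 × log₂ 32 = 275 + 50 × 5 ≈ 525.000 ms.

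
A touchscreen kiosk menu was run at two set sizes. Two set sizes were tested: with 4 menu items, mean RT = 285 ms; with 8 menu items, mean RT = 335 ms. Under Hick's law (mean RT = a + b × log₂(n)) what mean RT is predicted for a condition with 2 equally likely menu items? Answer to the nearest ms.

With log₂ n on the abscissa the relation is linear; from the two conditions:
  b = (335 − 285) / (log₂ 8 − log₂ 4) = 50 / (3 − 2) = 50 ms/bit
  a = 285 − 50 × 2 = 185 ms
Then RT(2) = 185 + 50 × log₂ 2 = 185 + 50 × 1 ≈ 235.000 ms.

235 ms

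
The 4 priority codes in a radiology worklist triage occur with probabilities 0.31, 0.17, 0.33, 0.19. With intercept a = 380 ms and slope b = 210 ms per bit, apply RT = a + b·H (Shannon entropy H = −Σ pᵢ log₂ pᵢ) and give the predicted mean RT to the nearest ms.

Entropy contributions −pᵢ log₂ pᵢ: 0.5238, 0.4346, 0.5278, 0.4552; sum H = 1.9414 bits.
RT = a + bH = 380 + 210·1.9414 = 787.70 ms.

788 ms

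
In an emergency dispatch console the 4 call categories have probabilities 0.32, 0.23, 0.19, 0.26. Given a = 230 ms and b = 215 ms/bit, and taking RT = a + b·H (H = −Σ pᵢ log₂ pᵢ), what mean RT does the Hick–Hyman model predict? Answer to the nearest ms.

Entropy contributions −pᵢ log₂ pᵢ: 0.5260, 0.4877, 0.4552, 0.5053; sum H = 1.9742 bits.
RT = a + bH = 230 + 215·1.9742 = 654.46 ms.

654 ms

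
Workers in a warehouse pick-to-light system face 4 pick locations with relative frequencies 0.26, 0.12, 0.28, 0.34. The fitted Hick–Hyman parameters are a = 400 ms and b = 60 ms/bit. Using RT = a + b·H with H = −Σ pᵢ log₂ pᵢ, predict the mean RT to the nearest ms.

515 ms

H = 0.26·log₂(1/0.26) + 0.12·log₂(1/0.12) + 0.28·log₂(1/0.28) + 0.34·log₂(1/0.34) = 1.9157 bits.
RT = 400 + 60 × 1.9157 = 514.94 ms.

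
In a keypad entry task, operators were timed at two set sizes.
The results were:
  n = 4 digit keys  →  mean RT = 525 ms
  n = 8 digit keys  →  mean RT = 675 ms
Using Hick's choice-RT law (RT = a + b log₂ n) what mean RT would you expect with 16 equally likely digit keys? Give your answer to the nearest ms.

825 ms

With log₂ n on the abscissa the relation is linear; from the two conditions:
  b = (675 − 525) / (log₂ 8 − log₂ 4) = 150 / (3 − 2) = 150 ms/bit
  a = 525 − 150 × 2 = 225 ms
Then RT(16) = 225 + 150 × log₂ 16 = 225 + 150 × 4 ≈ 825.000 ms.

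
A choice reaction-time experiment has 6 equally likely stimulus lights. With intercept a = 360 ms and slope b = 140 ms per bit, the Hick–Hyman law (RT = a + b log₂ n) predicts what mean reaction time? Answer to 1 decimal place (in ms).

log₂(6) = 2.5850 bits, so RT = 360 + 140 × 2.5850 ≈ 721.895 ms.

721.9 ms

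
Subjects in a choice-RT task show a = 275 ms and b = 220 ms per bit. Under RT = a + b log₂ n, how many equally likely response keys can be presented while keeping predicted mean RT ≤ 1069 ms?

12

Set 275 + 220·log₂ n ≤ 1069 → log₂ n ≤ (1069 − 275)/220 = 3.6091.
So n ≤ 2^3.6091 = 12.202; the largest integer n is 12.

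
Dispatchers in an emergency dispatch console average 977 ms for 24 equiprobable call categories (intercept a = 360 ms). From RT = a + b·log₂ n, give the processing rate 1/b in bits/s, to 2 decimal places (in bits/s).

Choice component = 977 − 360 = 617 ms over log₂(24) = 4.5850 bits.
b = 617 / 4.5850 = 134.570 ms/bit, so 1/b = 7.431 bits/s.

7.43 bits/s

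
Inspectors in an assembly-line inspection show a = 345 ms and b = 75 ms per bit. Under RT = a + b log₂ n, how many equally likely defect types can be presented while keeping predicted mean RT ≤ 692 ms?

Set 345 + 75·log₂ n ≤ 692 → log₂ n ≤ (692 − 345)/75 = 4.6267.
So n ≤ 2^4.6267 = 24.704; the largest integer n is 24.

24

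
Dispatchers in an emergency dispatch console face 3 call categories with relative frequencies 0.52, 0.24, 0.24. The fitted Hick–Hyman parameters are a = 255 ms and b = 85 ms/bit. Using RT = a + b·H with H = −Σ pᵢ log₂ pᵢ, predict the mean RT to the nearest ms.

381 ms

H = 0.52·log₂(1/0.52) + 0.24·log₂(1/0.24) + 0.24·log₂(1/0.24) = 1.4788 bits.
RT = 255 + 85 × 1.4788 = 380.70 ms.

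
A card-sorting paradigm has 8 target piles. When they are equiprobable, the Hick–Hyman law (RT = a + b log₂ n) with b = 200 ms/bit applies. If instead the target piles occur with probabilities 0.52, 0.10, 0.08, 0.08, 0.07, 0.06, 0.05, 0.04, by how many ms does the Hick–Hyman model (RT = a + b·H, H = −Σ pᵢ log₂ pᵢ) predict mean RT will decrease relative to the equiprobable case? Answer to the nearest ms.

Equiprobable entropy H₀ = log₂ 8 = 3.0000 bits.
Skewed entropy H = −Σ pᵢ log₂ pᵢ = 2.3197 bits.
ΔRT = b·(H₀ − H) = 200 × 0.6803 = 136.05 ms.

136 ms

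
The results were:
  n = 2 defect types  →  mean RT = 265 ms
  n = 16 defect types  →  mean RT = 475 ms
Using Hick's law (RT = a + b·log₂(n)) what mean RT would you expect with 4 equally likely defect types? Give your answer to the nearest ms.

RT is linear in log₂ n, so two points fix the line:
  b = (475 − 265) / (log₂ 16 − log₂ 2) = 210 / (4 − 1) = 70 ms/bit
  a = 265 − 70 × 1 = 195 ms
Then RT(4) = 195 + 70 × log₂ 4 = 195 + 70 × 2 ≈ 335.000 ms.

335 ms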